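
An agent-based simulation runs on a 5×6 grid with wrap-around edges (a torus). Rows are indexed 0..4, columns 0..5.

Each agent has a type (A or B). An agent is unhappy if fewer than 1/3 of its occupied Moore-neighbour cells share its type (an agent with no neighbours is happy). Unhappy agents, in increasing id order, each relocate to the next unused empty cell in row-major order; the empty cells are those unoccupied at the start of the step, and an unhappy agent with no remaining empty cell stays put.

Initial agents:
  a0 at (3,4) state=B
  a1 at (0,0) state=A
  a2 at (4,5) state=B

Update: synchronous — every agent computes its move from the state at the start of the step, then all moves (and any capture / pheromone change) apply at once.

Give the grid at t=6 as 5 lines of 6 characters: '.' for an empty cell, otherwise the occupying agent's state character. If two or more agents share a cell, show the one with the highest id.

t=1: a0@(3,4):B a1@(0,1):A a2@(4,5):B
t=2: (unchanged — steady state)

.A....
......
......
....B.
.....B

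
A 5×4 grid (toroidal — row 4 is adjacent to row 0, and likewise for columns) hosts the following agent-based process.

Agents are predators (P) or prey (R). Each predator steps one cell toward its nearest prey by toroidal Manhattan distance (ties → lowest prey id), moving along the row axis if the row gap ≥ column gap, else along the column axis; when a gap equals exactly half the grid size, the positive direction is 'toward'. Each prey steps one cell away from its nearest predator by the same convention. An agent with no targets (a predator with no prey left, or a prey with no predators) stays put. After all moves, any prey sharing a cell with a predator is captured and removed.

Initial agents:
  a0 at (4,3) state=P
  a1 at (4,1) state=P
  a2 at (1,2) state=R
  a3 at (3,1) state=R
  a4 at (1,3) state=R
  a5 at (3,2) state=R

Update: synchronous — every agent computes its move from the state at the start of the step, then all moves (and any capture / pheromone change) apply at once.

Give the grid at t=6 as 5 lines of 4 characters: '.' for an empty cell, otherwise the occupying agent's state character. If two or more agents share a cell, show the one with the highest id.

....
...R
.R..
.PP.
....

t=1: a0@(0,3):P a1@(3,1):P a2@(2,2):R a3@(2,1):R a4@(2,3):R a5@(2,2):R
t=2: a0@(1,3):P a1@(2,1):P a2@(1,2):R a3@(1,1):R a4@(3,3):R a5@(1,2):R
t=3: a0@(1,2):P a1@(1,1):P a3@(0,1):R a4@(4,3):R
t=4: a0@(0,2):P a1@(0,1):P a3@(4,1):R a4@(3,3):R
t=5: a0@(4,2):P a1@(4,1):P a3@(3,1):R a4@(2,3):R
t=6: a0@(3,2):P a1@(3,1):P a3@(2,1):R a4@(1,3):R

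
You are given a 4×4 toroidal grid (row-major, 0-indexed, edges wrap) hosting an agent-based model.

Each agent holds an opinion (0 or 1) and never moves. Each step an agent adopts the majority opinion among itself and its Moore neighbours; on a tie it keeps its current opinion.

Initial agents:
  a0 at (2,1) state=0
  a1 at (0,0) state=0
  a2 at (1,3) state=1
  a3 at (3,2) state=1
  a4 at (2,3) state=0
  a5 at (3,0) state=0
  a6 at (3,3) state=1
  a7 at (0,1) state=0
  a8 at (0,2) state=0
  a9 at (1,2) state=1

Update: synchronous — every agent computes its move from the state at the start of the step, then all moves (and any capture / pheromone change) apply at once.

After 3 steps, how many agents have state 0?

t=1: a0@(2,1):0 a1@(0,0):0 a2@(1,3):0 a3@(3,2):0 a4@(2,3):1 a5@(3,0):0 a6@(3,3):0 a7@(0,1):0 a8@(0,2):1 a9@(1,2):0
t=2: a0@(2,1):0 a1@(0,0):0 a2@(1,3):0 a3@(3,2):0 a4@(2,3):0 a5@(3,0):0 a6@(3,3):0 a7@(0,1):0 a8@(0,2):0 a9@(1,2):0
t=3: (unchanged — steady state)

10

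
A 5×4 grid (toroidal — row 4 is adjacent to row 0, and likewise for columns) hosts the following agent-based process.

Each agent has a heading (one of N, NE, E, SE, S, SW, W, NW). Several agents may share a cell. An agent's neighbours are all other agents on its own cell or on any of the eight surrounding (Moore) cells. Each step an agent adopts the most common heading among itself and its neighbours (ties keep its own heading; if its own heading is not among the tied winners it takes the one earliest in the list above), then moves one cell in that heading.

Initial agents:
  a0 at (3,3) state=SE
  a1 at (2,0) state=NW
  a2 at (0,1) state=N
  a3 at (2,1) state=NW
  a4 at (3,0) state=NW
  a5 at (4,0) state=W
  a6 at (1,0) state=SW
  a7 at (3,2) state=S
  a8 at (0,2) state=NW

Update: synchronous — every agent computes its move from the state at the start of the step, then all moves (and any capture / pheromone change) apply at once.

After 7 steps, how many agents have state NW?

t=1: a0@(2,2):NW a1@(1,3):NW a2@(4,1):N a3@(1,0):NW a4@(2,3):NW a5@(4,3):W a6@(0,3):NW a7@(4,2):S a8@(4,1):NW
t=2: a0@(1,1):NW a1@(0,2):NW a2@(3,1):N a3@(0,3):NW a4@(1,2):NW a5@(4,2):W a6@(4,2):NW a7@(3,1):NW a8@(3,0):NW
t=3: a0@(0,0):NW a1@(4,1):NW a2@(2,0):NW a3@(4,2):NW a4@(0,1):NW a5@(3,1):NW a6@(3,1):NW a7@(2,0):NW a8@(2,3):NW
t=4: a0@(4,3):NW a1@(3,0):NW a2@(1,3):NW a3@(3,1):NW a4@(4,0):NW a5@(2,0):NW a6@(2,0):NW a7@(1,3):NW a8@(1,2):NW
t=5: a0@(3,2):NW a1@(2,3):NW a2@(0,2):NW a3@(2,0):NW a4@(3,3):NW a5@(1,3):NW a6@(1,3):NW a7@(0,2):NW a8@(0,1):NW
t=6: a0@(2,1):NW a1@(1,2):NW a2@(4,1):NW a3@(1,3):NW a4@(2,2):NW a5@(0,2):NW a6@(0,2):NW a7@(4,1):NW a8@(4,0):NW
t=7: a0@(1,0):NW a1@(0,1):NW a2@(3,0):NW a3@(0,2):NW a4@(1,1):NW a5@(4,1):NW a6@(4,1):NW a7@(3,0):NW a8@(3,3):NW

9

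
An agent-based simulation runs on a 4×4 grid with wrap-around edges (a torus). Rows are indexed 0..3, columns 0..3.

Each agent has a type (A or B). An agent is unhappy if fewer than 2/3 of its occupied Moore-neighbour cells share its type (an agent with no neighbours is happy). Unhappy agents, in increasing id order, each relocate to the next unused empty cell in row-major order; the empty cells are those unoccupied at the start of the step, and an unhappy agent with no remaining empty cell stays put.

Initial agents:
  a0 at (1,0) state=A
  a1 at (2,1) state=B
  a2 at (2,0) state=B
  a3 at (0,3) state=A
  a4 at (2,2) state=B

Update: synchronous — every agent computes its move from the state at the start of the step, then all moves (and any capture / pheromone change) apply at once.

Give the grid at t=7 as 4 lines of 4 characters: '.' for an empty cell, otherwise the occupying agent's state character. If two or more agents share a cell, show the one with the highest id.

t=1: a0@(0,0):A a1@(2,1):B a2@(0,1):B a3@(0,3):A a4@(2,2):B
t=2: a0@(0,2):A a1@(2,1):B a2@(1,0):B a3@(0,3):A a4@(2,2):B
t=3: a0@(0,2):A a1@(2,1):B a2@(0,0):B a3@(0,1):A a4@(2,2):B
t=4: a0@(0,2):A a1@(2,1):B a2@(0,3):B a3@(1,0):A a4@(2,2):B
t=5: a0@(0,0):A a1@(0,1):B a2@(1,1):B a3@(1,2):A a4@(2,2):B
t=6: a0@(0,2):A a1@(0,3):B a2@(1,0):B a3@(1,3):A a4@(2,0):B
t=7: a0@(0,0):A a1@(0,1):B a2@(1,0):B a3@(1,1):A a4@(1,2):B

AB..
BAB.
....
....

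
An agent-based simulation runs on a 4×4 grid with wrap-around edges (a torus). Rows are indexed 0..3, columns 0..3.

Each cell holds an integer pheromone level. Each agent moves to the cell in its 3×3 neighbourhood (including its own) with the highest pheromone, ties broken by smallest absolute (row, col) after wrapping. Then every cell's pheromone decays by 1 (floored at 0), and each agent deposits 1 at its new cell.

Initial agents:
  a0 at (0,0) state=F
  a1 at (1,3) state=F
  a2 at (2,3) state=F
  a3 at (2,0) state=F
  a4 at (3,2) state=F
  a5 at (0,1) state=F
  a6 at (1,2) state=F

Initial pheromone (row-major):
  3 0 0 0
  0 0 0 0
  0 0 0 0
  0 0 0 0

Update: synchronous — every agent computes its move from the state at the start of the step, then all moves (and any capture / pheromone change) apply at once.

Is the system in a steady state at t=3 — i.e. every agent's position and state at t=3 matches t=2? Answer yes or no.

yes

t=1: a0@(0,0) a1@(0,0) a2@(1,0) a3@(1,0) a4@(0,1) a5@(0,0) a6@(0,1) | pheromone: 5 2 0 0 / 2 0 0 0 / 0 0 0 0 / 0 0 0 0
t=2: a0@(0,0) a1@(0,0) a2@(0,0) a3@(0,0) a4@(0,0) a5@(0,0) a6@(0,0) | pheromone: 11 1 0 0 / 1 0 0 0 / 0 0 0 0 / 0 0 0 0
t=3: a0@(0,0) a1@(0,0) a2@(0,0) a3@(0,0) a4@(0,0) a5@(0,0) a6@(0,0) | pheromone: 17 0 0 0 / 0 0 0 0 / 0 0 0 0 / 0 0 0 0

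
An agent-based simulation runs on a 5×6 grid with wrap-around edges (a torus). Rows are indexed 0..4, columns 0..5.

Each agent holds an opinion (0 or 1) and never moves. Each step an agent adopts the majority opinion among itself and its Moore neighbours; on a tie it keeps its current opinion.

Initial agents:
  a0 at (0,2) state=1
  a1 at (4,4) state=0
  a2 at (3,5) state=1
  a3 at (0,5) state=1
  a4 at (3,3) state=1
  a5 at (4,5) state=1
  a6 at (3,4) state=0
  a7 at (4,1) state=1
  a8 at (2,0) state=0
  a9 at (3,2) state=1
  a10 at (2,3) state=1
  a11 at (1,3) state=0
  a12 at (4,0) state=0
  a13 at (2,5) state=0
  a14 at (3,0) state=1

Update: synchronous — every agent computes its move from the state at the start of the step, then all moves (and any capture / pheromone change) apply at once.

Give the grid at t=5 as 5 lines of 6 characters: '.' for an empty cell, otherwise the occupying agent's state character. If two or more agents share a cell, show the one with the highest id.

t=1: a0@(0,2):1 a1@(4,4):1 a2@(3,5):0 a3@(0,5):1 a4@(3,3):1 a5@(4,5):1 a6@(3,4):1 a7@(4,1):1 a8@(2,0):0 a9@(3,2):1 a10@(2,3):1 a11@(1,3):1 a12@(4,0):1 a13@(2,5):0 a14@(3,0):1
t=2: a0@(0,2):1 a1@(4,4):1 a2@(3,5):1 a3@(0,5):1 a4@(3,3):1 a5@(4,5):1 a6@(3,4):1 a7@(4,1):1 a8@(2,0):0 a9@(3,2):1 a10@(2,3):1 a11@(1,3):1 a12@(4,0):1 a13@(2,5):0 a14@(3,0):1
t=3: a0@(0,2):1 a1@(4,4):1 a2@(3,5):1 a3@(0,5):1 a4@(3,3):1 a5@(4,5):1 a6@(3,4):1 a7@(4,1):1 a8@(2,0):0 a9@(3,2):1 a10@(2,3):1 a11@(1,3):1 a12@(4,0):1 a13@(2,5):1 a14@(3,0):1
t=4: a0@(0,2):1 a1@(4,4):1 a2@(3,5):1 a3@(0,5):1 a4@(3,3):1 a5@(4,5):1 a6@(3,4):1 a7@(4,1):1 a8@(2,0):1 a9@(3,2):1 a10@(2,3):1 a11@(1,3):1 a12@(4,0):1 a13@(2,5):1 a14@(3,0):1
t=5: (unchanged — steady state)

..1..1
...1..
1..1.1
1.1111
11..11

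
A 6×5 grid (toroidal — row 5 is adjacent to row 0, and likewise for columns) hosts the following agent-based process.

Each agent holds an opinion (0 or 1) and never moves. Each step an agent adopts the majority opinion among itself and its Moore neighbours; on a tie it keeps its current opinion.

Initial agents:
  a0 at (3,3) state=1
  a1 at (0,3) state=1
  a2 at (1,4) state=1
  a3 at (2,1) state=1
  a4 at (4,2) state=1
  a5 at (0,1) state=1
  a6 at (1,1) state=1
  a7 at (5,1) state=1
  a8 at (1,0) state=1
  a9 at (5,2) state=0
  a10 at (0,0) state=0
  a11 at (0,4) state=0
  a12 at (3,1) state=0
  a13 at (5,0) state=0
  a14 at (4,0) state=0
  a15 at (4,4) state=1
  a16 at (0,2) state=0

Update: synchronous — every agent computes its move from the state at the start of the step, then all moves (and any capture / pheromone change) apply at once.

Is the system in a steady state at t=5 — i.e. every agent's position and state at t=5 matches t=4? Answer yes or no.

no

t=1: a0@(3,3):1 a1@(0,3):0 a2@(1,4):1 a3@(2,1):1 a4@(4,2):1 a5@(0,1):1 a6@(1,1):1 a7@(5,1):0 a8@(1,0):1 a9@(5,2):1 a10@(0,0):1 a11@(0,4):0 a12@(3,1):0 a13@(5,0):0 a14@(4,0):0 a15@(4,4):1 a16@(0,2):1
t=2: a0@(3,3):1 a1@(0,3):1 a2@(1,4):1 a3@(2,1):1 a4@(4,2):1 a5@(0,1):1 a6@(1,1):1 a7@(5,1):1 a8@(1,0):1 a9@(5,2):1 a10@(0,0):1 a11@(0,4):0 a12@(3,1):0 a13@(5,0):0 a14@(4,0):0 a15@(4,4):1 a16@(0,2):1
t=3: a0@(3,3):1 a1@(0,3):1 a2@(1,4):1 a3@(2,1):1 a4@(4,2):1 a5@(0,1):1 a6@(1,1):1 a7@(5,1):1 a8@(1,0):1 a9@(5,2):1 a10@(0,0):1 a11@(0,4):1 a12@(3,1):0 a13@(5,0):1 a14@(4,0):0 a15@(4,4):1 a16@(0,2):1
t=4: a0@(3,3):1 a1@(0,3):1 a2@(1,4):1 a3@(2,1):1 a4@(4,2):1 a5@(0,1):1 a6@(1,1):1 a7@(5,1):1 a8@(1,0):1 a9@(5,2):1 a10@(0,0):1 a11@(0,4):1 a12@(3,1):0 a13@(5,0):1 a14@(4,0):1 a15@(4,4):1 a16@(0,2):1
t=5: a0@(3,3):1 a1@(0,3):1 a2@(1,4):1 a3@(2,1):1 a4@(4,2):1 a5@(0,1):1 a6@(1,1):1 a7@(5,1):1 a8@(1,0):1 a9@(5,2):1 a10@(0,0):1 a11@(0,4):1 a12@(3,1):1 a13@(5,0):1 a14@(4,0):1 a15@(4,4):1 a16@(0,2):1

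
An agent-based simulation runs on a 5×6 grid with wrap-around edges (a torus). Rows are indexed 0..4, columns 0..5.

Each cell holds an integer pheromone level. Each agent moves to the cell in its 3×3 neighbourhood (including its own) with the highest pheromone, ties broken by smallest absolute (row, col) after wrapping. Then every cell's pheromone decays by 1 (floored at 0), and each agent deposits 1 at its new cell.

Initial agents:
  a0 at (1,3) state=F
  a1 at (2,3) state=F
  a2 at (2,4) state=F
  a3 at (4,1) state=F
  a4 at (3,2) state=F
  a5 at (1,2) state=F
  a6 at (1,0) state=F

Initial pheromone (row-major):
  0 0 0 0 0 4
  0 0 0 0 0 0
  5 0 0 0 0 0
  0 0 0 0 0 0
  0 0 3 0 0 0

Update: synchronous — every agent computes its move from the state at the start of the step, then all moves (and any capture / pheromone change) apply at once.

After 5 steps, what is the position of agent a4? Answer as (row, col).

(4, 2)

t=1: a0@(0,2) a1@(1,2) a2@(1,3) a3@(4,2) a4@(4,2) a5@(0,1) a6@(2,0) | pheromone: 0 1 1 0 0 3 / 0 0 1 1 0 0 / 5 0 0 0 0 0 / 0 0 0 0 0 0 / 0 0 4 0 0 0
t=2: a0@(4,2) a1@(0,1) a2@(0,2) a3@(4,2) a4@(4,2) a5@(4,2) a6@(2,0) | pheromone: 0 1 1 0 0 2 / 0 0 0 0 0 0 / 5 0 0 0 0 0 / 0 0 0 0 0 0 / 0 0 7 0 0 0
t=3: a0@(4,2) a1@(4,2) a2@(4,2) a3@(4,2) a4@(4,2) a5@(4,2) a6@(2,0) | pheromone: 0 0 0 0 0 1 / 0 0 0 0 0 0 / 5 0 0 0 0 0 / 0 0 0 0 0 0 / 0 0 12 0 0 0
t=4: a0@(4,2) a1@(4,2) a2@(4,2) a3@(4,2) a4@(4,2) a5@(4,2) a6@(2,0) | pheromone: 0 0 0 0 0 0 / 0 0 0 0 0 0 / 5 0 0 0 0 0 / 0 0 0 0 0 0 / 0 0 17 0 0 0
t=5: a0@(4,2) a1@(4,2) a2@(4,2) a3@(4,2) a4@(4,2) a5@(4,2) a6@(2,0) | pheromone: 0 0 0 0 0 0 / 0 0 0 0 0 0 / 5 0 0 0 0 0 / 0 0 0 0 0 0 / 0 0 22 0 0 0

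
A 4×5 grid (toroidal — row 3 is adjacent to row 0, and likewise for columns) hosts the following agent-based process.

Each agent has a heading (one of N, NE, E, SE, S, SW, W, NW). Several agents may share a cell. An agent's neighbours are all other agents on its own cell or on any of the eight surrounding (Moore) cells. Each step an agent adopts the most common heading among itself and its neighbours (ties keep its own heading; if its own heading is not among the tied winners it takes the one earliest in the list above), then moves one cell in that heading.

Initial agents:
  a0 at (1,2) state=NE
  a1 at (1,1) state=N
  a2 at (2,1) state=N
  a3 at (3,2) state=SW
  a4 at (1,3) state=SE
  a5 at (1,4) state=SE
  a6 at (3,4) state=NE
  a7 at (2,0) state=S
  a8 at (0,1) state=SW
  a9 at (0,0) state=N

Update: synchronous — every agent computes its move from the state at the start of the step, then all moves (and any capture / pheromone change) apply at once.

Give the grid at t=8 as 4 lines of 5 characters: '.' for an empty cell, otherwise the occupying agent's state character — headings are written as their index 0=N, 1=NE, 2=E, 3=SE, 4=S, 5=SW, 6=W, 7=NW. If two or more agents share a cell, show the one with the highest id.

0....
000..
00...
0....

t=1: a0@(0,2):N a1@(0,1):N a2@(1,1):N a3@(0,1):SW a4@(2,4):SE a5@(2,0):SE a6@(2,0):NE a7@(1,0):N a8@(1,0):SW a9@(3,0):N
t=2: a0@(3,2):N a1@(3,1):N a2@(0,1):N a3@(3,1):N a4@(3,0):SE a5@(1,0):N a6@(1,0):N a7@(0,0):N a8@(0,0):N a9@(2,0):N
t=3: a0@(2,2):N a1@(2,1):N a2@(3,1):N a3@(2,1):N a4@(2,0):N a5@(0,0):N a6@(0,0):N a7@(3,0):N a8@(3,0):N a9@(1,0):N
t=4: a0@(1,2):N a1@(1,1):N a2@(2,1):N a3@(1,1):N a4@(1,0):N a5@(3,0):N a6@(3,0):N a7@(2,0):N a8@(2,0):N a9@(0,0):N
t=5: a0@(0,2):N a1@(0,1):N a2@(1,1):N a3@(0,1):N a4@(0,0):N a5@(2,0):N a6@(2,0):N a7@(1,0):N a8@(1,0):N a9@(3,0):N
t=6: a0@(3,2):N a1@(3,1):N a2@(0,1):N a3@(3,1):N a4@(3,0):N a5@(1,0):N a6@(1,0):N a7@(0,0):N a8@(0,0):N a9@(2,0):N
t=7: a0@(2,2):N a1@(2,1):N a2@(3,1):N a3@(2,1):N a4@(2,0):N a5@(0,0):N a6@(0,0):N a7@(3,0):N a8@(3,0):N a9@(1,0):N
t=8: a0@(1,2):N a1@(1,1):N a2@(2,1):N a3@(1,1):N a4@(1,0):N a5@(3,0):N a6@(3,0):N a7@(2,0):N a8@(2,0):N a9@(0,0):N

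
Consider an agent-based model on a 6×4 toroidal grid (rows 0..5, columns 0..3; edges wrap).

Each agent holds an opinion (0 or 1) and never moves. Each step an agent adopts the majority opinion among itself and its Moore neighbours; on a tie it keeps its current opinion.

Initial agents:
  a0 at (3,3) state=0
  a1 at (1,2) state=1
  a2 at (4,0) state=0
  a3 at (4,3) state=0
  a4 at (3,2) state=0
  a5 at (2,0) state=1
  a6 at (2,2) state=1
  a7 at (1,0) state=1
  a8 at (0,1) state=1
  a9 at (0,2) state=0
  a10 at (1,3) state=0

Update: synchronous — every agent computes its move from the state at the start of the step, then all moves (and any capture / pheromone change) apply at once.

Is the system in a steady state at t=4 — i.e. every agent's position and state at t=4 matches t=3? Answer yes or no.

t=1: a0@(3,3):0 a1@(1,2):1 a2@(4,0):0 a3@(4,3):0 a4@(3,2):0 a5@(2,0):1 a6@(2,2):0 a7@(1,0):1 a8@(0,1):1 a9@(0,2):0 a10@(1,3):1
t=2: a0@(3,3):0 a1@(1,2):1 a2@(4,0):0 a3@(4,3):0 a4@(3,2):0 a5@(2,0):1 a6@(2,2):0 a7@(1,0):1 a8@(0,1):1 a9@(0,2):1 a10@(1,3):1
t=3: (unchanged — steady state)

yes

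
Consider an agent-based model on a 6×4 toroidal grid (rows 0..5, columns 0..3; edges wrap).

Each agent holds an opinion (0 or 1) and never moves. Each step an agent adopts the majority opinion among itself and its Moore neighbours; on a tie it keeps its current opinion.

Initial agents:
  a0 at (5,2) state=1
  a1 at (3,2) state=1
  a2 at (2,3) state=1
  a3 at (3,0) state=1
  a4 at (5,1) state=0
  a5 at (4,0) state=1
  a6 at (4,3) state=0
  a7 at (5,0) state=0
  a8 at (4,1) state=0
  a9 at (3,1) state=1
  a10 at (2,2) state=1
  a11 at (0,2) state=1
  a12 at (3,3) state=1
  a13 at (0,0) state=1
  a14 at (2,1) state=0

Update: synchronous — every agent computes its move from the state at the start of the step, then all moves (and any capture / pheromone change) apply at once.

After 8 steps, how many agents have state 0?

0

t=1: a0@(5,2):0 a1@(3,2):1 a2@(2,3):1 a3@(3,0):1 a4@(5,1):1 a5@(4,0):1 a6@(4,3):1 a7@(5,0):0 a8@(4,1):1 a9@(3,1):1 a10@(2,2):1 a11@(0,2):1 a12@(3,3):1 a13@(0,0):0 a14@(2,1):1
t=2: a0@(5,2):1 a1@(3,2):1 a2@(2,3):1 a3@(3,0):1 a4@(5,1):1 a5@(4,0):1 a6@(4,3):1 a7@(5,0):1 a8@(4,1):1 a9@(3,1):1 a10@(2,2):1 a11@(0,2):1 a12@(3,3):1 a13@(0,0):0 a14@(2,1):1
t=3: a0@(5,2):1 a1@(3,2):1 a2@(2,3):1 a3@(3,0):1 a4@(5,1):1 a5@(4,0):1 a6@(4,3):1 a7@(5,0):1 a8@(4,1):1 a9@(3,1):1 a10@(2,2):1 a11@(0,2):1 a12@(3,3):1 a13@(0,0):1 a14@(2,1):1
t=4: (unchanged — steady state)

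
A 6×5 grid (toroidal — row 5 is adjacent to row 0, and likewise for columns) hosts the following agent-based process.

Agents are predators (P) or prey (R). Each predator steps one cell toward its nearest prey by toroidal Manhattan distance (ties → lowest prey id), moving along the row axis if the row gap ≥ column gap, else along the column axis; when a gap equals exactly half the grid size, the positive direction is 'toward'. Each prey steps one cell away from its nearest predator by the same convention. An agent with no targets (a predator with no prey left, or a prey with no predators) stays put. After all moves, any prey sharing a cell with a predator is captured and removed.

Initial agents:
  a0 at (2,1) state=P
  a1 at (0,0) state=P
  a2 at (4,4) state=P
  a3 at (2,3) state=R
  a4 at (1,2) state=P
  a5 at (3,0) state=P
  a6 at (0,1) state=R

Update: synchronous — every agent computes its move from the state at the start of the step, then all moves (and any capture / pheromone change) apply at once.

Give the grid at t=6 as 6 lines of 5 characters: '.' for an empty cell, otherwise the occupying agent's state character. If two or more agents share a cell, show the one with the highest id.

PPR..
.....
.....
.....
.....
.....

t=1: a0@(2,2):P a1@(0,1):P a2@(3,4):P a3@(2,4):R a4@(2,2):P a5@(3,4):P a6@(0,2):R
t=2: a0@(2,3):P a1@(0,2):P a2@(2,4):P a3@(1,4):R a4@(2,3):P a5@(2,4):P a6@(0,3):R
t=3: a0@(1,3):P a1@(0,3):P a2@(1,4):P a3@(0,4):R a4@(1,3):P a5@(1,4):P a6@(0,4):R
t=4: a0@(0,3):P a1@(0,4):P a2@(0,4):P a3@(0,0):R a4@(0,3):P a5@(0,4):P a6@(0,0):R
t=5: a0@(0,4):P a1@(0,0):P a2@(0,0):P a3@(0,1):R a4@(0,4):P a5@(0,0):P a6@(0,1):R
t=6: a0@(0,0):P a1@(0,1):P a2@(0,1):P a3@(0,2):R a4@(0,0):P a5@(0,1):P a6@(0,2):R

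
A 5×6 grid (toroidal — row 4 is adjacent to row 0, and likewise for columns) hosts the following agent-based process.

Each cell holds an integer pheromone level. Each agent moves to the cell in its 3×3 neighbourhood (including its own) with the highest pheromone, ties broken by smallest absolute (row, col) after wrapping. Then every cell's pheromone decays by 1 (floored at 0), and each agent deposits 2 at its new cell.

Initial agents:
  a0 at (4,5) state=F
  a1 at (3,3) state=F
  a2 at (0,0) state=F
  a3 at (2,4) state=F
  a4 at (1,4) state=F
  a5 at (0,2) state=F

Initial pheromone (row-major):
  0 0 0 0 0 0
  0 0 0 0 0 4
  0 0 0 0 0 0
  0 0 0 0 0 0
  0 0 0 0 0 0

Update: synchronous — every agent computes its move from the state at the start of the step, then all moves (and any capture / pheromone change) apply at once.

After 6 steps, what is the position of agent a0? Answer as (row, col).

t=1: a0@(0,0) a1@(2,2) a2@(1,5) a3@(1,5) a4@(1,5) a5@(0,1) | pheromone: 2 2 0 0 0 0 / 0 0 0 0 0 9 / 0 0 2 0 0 0 / 0 0 0 0 0 0 / 0 0 0 0 0 0
t=2: a0@(1,5) a1@(2,2) a2@(1,5) a3@(1,5) a4@(1,5) a5@(0,0) | pheromone: 3 1 0 0 0 0 / 0 0 0 0 0 16 / 0 0 3 0 0 0 / 0 0 0 0 0 0 / 0 0 0 0 0 0
t=3: a0@(1,5) a1@(2,2) a2@(1,5) a3@(1,5) a4@(1,5) a5@(1,5) | pheromone: 2 0 0 0 0 0 / 0 0 0 0 0 25 / 0 0 4 0 0 0 / 0 0 0 0 0 0 / 0 0 0 0 0 0
t=4: a0@(1,5) a1@(2,2) a2@(1,5) a3@(1,5) a4@(1,5) a5@(1,5) | pheromone: 1 0 0 0 0 0 / 0 0 0 0 0 34 / 0 0 5 0 0 0 / 0 0 0 0 0 0 / 0 0 0 0 0 0
t=5: a0@(1,5) a1@(2,2) a2@(1,5) a3@(1,5) a4@(1,5) a5@(1,5) | pheromone: 0 0 0 0 0 0 / 0 0 0 0 0 43 / 0 0 6 0 0 0 / 0 0 0 0 0 0 / 0 0 0 0 0 0
t=6: a0@(1,5) a1@(2,2) a2@(1,5) a3@(1,5) a4@(1,5) a5@(1,5) | pheromone: 0 0 0 0 0 0 / 0 0 0 0 0 52 / 0 0 7 0 0 0 / 0 0 0 0 0 0 / 0 0 0 0 0 0

(1, 5)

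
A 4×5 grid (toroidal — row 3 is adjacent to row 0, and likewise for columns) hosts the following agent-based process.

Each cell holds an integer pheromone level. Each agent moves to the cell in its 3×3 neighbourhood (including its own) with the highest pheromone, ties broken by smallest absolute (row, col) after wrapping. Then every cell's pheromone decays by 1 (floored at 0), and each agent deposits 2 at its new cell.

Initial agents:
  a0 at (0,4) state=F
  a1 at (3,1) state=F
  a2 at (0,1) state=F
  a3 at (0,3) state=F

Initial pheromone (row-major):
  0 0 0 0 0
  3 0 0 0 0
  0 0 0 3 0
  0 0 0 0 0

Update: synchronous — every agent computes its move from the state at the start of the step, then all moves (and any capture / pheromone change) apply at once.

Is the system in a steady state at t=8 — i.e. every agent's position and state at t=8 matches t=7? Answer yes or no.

t=1: a0@(1,0) a1@(0,0) a2@(1,0) a3@(0,2) | pheromone: 2 0 2 0 0 / 6 0 0 0 0 / 0 0 0 2 0 / 0 0 0 0 0
t=2: a0@(1,0) a1@(1,0) a2@(1,0) a3@(0,2) | pheromone: 1 0 3 0 0 / 11 0 0 0 0 / 0 0 0 1 0 / 0 0 0 0 0
t=3: a0@(1,0) a1@(1,0) a2@(1,0) a3@(0,2) | pheromone: 0 0 4 0 0 / 16 0 0 0 0 / 0 0 0 0 0 / 0 0 0 0 0
t=4: a0@(1,0) a1@(1,0) a2@(1,0) a3@(0,2) | pheromone: 0 0 5 0 0 / 21 0 0 0 0 / 0 0 0 0 0 / 0 0 0 0 0
t=5: a0@(1,0) a1@(1,0) a2@(1,0) a3@(0,2) | pheromone: 0 0 6 0 0 / 26 0 0 0 0 / 0 0 0 0 0 / 0 0 0 0 0
t=6: a0@(1,0) a1@(1,0) a2@(1,0) a3@(0,2) | pheromone: 0 0 7 0 0 / 31 0 0 0 0 / 0 0 0 0 0 / 0 0 0 0 0
t=7: a0@(1,0) a1@(1,0) a2@(1,0) a3@(0,2) | pheromone: 0 0 8 0 0 / 36 0 0 0 0 / 0 0 0 0 0 / 0 0 0 0 0
t=8: a0@(1,0) a1@(1,0) a2@(1,0) a3@(0,2) | pheromone: 0 0 9 0 0 / 41 0 0 0 0 / 0 0 0 0 0 / 0 0 0 0 0

yes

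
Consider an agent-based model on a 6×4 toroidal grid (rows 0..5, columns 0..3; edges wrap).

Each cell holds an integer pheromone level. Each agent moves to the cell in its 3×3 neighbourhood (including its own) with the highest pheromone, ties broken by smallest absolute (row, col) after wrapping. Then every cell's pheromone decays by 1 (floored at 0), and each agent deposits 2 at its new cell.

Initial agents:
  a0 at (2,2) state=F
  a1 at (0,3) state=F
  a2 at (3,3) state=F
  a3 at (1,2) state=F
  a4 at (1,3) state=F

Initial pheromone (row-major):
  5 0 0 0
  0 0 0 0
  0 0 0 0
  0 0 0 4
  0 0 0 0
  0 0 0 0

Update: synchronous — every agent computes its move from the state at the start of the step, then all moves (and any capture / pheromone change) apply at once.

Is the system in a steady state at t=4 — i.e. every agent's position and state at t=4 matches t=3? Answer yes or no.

yes

t=1: a0@(3,3) a1@(0,0) a2@(3,3) a3@(0,1) a4@(0,0) | pheromone: 8 2 0 0 / 0 0 0 0 / 0 0 0 0 / 0 0 0 7 / 0 0 0 0 / 0 0 0 0
t=2: a0@(3,3) a1@(0,0) a2@(3,3) a3@(0,0) a4@(0,0) | pheromone: 13 1 0 0 / 0 0 0 0 / 0 0 0 0 / 0 0 0 10 / 0 0 0 0 / 0 0 0 0
t=3: a0@(3,3) a1@(0,0) a2@(3,3) a3@(0,0) a4@(0,0) | pheromone: 18 0 0 0 / 0 0 0 0 / 0 0 0 0 / 0 0 0 13 / 0 0 0 0 / 0 0 0 0
t=4: a0@(3,3) a1@(0,0) a2@(3,3) a3@(0,0) a4@(0,0) | pheromone: 23 0 0 0 / 0 0 0 0 / 0 0 0 0 / 0 0 0 16 / 0 0 0 0 / 0 0 0 0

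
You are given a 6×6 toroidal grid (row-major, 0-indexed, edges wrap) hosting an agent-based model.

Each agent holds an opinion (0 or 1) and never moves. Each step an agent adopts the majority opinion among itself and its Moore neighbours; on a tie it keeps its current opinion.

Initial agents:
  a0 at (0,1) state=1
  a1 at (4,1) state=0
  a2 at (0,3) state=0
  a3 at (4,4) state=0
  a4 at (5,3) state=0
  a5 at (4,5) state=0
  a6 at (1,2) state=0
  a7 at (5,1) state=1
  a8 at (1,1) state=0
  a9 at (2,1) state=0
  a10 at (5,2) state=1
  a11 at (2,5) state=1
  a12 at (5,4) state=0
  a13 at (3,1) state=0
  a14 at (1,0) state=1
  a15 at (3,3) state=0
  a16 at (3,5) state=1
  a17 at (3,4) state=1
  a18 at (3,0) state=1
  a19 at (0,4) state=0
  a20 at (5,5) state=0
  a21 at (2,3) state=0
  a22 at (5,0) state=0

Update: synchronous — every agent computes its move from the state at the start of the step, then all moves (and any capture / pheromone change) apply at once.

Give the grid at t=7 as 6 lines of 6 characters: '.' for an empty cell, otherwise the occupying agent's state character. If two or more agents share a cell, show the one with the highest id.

.0.00.
000...
.0.0.0
00.000
.0..00
000000

t=1: a0@(0,1):1 a1@(4,1):0 a2@(0,3):0 a3@(4,4):0 a4@(5,3):0 a5@(4,5):0 a6@(1,2):0 a7@(5,1):1 a8@(1,1):0 a9@(2,1):0 a10@(5,2):1 a11@(2,5):1 a12@(5,4):0 a13@(3,1):0 a14@(1,0):1 a15@(3,3):0 a16@(3,5):1 a17@(3,4):0 a18@(3,0):0 a19@(0,4):0 a20@(5,5):0 a21@(2,3):0 a22@(5,0):0
t=2: a0@(0,1):1 a1@(4,1):0 a2@(0,3):0 a3@(4,4):0 a4@(5,3):0 a5@(4,5):0 a6@(1,2):0 a7@(5,1):1 a8@(1,1):0 a9@(2,1):0 a10@(5,2):1 a11@(2,5):1 a12@(5,4):0 a13@(3,1):0 a14@(1,0):1 a15@(3,3):0 a16@(3,5):0 a17@(3,4):0 a18@(3,0):0 a19@(0,4):0 a20@(5,5):0 a21@(2,3):0 a22@(5,0):0
t=3: a0@(0,1):1 a1@(4,1):0 a2@(0,3):0 a3@(4,4):0 a4@(5,3):0 a5@(4,5):0 a6@(1,2):0 a7@(5,1):1 a8@(1,1):0 a9@(2,1):0 a10@(5,2):1 a11@(2,5):0 a12@(5,4):0 a13@(3,1):0 a14@(1,0):1 a15@(3,3):0 a16@(3,5):0 a17@(3,4):0 a18@(3,0):0 a19@(0,4):0 a20@(5,5):0 a21@(2,3):0 a22@(5,0):0
t=4: a0@(0,1):1 a1@(4,1):0 a2@(0,3):0 a3@(4,4):0 a4@(5,3):0 a5@(4,5):0 a6@(1,2):0 a7@(5,1):1 a8@(1,1):0 a9@(2,1):0 a10@(5,2):1 a11@(2,5):0 a12@(5,4):0 a13@(3,1):0 a14@(1,0):0 a15@(3,3):0 a16@(3,5):0 a17@(3,4):0 a18@(3,0):0 a19@(0,4):0 a20@(5,5):0 a21@(2,3):0 a22@(5,0):0
t=5: a0@(0,1):0 a1@(4,1):0 a2@(0,3):0 a3@(4,4):0 a4@(5,3):0 a5@(4,5):0 a6@(1,2):0 a7@(5,1):1 a8@(1,1):0 a9@(2,1):0 a10@(5,2):1 a11@(2,5):0 a12@(5,4):0 a13@(3,1):0 a14@(1,0):0 a15@(3,3):0 a16@(3,5):0 a17@(3,4):0 a18@(3,0):0 a19@(0,4):0 a20@(5,5):0 a21@(2,3):0 a22@(5,0):0
t=6: a0@(0,1):0 a1@(4,1):0 a2@(0,3):0 a3@(4,4):0 a4@(5,3):0 a5@(4,5):0 a6@(1,2):0 a7@(5,1):0 a8@(1,1):0 a9@(2,1):0 a10@(5,2):0 a11@(2,5):0 a12@(5,4):0 a13@(3,1):0 a14@(1,0):0 a15@(3,3):0 a16@(3,5):0 a17@(3,4):0 a18@(3,0):0 a19@(0,4):0 a20@(5,5):0 a21@(2,3):0 a22@(5,0):0
t=7: (unchanged — steady state)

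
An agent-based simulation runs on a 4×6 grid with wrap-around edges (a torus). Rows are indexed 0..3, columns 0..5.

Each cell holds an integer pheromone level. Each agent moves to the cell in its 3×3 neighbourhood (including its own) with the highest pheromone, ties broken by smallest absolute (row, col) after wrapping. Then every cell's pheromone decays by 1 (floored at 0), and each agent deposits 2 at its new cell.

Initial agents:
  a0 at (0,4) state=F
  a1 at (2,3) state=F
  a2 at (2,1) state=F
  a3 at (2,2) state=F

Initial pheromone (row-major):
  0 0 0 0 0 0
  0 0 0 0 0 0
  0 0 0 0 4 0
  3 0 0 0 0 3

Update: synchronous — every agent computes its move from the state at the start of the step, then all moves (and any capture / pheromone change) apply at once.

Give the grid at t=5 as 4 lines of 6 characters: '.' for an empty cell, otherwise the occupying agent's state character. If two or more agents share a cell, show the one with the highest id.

......
.F....
....F.
F.....

t=1: a0@(3,5) a1@(2,4) a2@(3,0) a3@(1,1) | pheromone: 0 0 0 0 0 0 / 0 2 0 0 0 0 / 0 0 0 0 5 0 / 4 0 0 0 0 4
t=2: a0@(2,4) a1@(2,4) a2@(3,0) a3@(1,1) | pheromone: 0 0 0 0 0 0 / 0 3 0 0 0 0 / 0 0 0 0 8 0 / 5 0 0 0 0 3
t=3: a0@(2,4) a1@(2,4) a2@(3,0) a3@(1,1) | pheromone: 0 0 0 0 0 0 / 0 4 0 0 0 0 / 0 0 0 0 11 0 / 6 0 0 0 0 2
t=4: a0@(2,4) a1@(2,4) a2@(3,0) a3@(1,1) | pheromone: 0 0 0 0 0 0 / 0 5 0 0 0 0 / 0 0 0 0 14 0 / 7 0 0 0 0 1
t=5: a0@(2,4) a1@(2,4) a2@(3,0) a3@(1,1) | pheromone: 0 0 0 0 0 0 / 0 6 0 0 0 0 / 0 0 0 0 17 0 / 8 0 0 0 0 0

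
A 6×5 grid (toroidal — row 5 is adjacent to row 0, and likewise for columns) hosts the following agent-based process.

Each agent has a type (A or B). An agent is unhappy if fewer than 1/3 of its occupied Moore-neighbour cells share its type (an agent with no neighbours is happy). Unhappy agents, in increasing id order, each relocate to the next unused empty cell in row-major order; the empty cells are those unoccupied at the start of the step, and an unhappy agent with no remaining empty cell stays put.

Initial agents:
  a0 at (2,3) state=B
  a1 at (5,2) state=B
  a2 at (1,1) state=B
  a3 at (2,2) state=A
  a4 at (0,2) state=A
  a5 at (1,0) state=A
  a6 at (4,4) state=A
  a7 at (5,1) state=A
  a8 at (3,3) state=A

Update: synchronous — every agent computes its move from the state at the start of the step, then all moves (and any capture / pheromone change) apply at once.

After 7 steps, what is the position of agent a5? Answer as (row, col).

(1, 1)

t=1: a0@(0,0):B a1@(0,1):B a2@(0,3):B a3@(2,2):A a4@(0,2):A a5@(0,4):A a6@(4,4):A a7@(5,1):A a8@(3,3):A
t=2: a0@(0,0):B a1@(0,1):B a2@(1,0):B a3@(2,2):A a4@(0,2):A a5@(1,1):A a6@(4,4):A a7@(5,1):A a8@(3,3):A
t=3: (unchanged — steady state)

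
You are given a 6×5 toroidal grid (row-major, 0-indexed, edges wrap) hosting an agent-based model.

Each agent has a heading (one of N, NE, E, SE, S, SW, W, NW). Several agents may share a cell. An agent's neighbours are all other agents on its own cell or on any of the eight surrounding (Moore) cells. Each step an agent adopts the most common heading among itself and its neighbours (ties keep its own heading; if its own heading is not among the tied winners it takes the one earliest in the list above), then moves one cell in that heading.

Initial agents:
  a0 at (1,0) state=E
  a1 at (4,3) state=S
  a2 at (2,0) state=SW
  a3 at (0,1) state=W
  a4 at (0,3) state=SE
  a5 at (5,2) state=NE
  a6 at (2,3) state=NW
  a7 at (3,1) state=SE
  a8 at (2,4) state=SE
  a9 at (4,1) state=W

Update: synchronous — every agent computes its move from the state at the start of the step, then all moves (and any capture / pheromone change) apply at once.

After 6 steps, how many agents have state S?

t=1: a0@(1,1):E a1@(5,3):S a2@(3,1):SE a3@(0,0):W a4@(1,4):SE a5@(5,1):W a6@(1,2):NW a7@(4,2):SE a8@(3,0):SE a9@(4,0):W
t=2: a0@(1,2):E a1@(0,3):S a2@(4,2):SE a3@(0,4):W a4@(2,0):SE a5@(5,0):W a6@(0,1):NW a7@(5,3):SE a8@(4,1):SE a9@(4,4):W
t=3: a0@(1,3):E a1@(1,3):S a2@(5,3):SE a3@(0,3):W a4@(3,1):SE a5@(5,4):W a6@(5,0):NW a7@(0,4):SE a8@(5,2):SE a9@(4,3):W
t=4: a0@(1,4):E a1@(2,3):S a2@(0,4):SE a3@(1,4):SE a4@(4,2):SE a5@(5,3):W a6@(4,4):NW a7@(1,0):SE a8@(0,3):SE a9@(4,2):W
t=5: a0@(2,0):SE a1@(3,3):S a2@(1,0):SE a3@(2,0):SE a4@(4,1):W a5@(0,4):SE a6@(3,3):NW a7@(2,1):SE a8@(1,4):SE a9@(4,1):W
t=6: a0@(3,1):SE a1@(4,3):S a2@(2,1):SE a3@(3,1):SE a4@(4,0):W a5@(1,0):SE a6@(2,2):NW a7@(3,2):SE a8@(2,0):SE a9@(4,0):W

1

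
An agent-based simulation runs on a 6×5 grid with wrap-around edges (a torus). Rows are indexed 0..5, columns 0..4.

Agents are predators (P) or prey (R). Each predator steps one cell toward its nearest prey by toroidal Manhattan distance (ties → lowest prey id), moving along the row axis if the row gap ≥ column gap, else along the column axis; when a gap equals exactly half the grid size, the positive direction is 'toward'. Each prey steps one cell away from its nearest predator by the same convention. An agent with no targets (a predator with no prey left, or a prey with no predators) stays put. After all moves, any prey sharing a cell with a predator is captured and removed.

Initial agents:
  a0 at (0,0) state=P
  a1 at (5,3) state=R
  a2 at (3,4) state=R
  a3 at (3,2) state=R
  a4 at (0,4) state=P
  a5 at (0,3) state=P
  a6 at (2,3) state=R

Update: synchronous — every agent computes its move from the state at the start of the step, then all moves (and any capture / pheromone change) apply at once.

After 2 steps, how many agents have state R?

4

t=1: a0@(0,4):P a1@(4,3):R a2@(2,4):R a3@(2,2):R a4@(5,4):P a5@(5,3):P a6@(3,3):R
t=2: a0@(1,4):P a1@(3,3):R a2@(3,4):R a3@(3,2):R a4@(4,4):P a5@(4,3):P a6@(2,3):R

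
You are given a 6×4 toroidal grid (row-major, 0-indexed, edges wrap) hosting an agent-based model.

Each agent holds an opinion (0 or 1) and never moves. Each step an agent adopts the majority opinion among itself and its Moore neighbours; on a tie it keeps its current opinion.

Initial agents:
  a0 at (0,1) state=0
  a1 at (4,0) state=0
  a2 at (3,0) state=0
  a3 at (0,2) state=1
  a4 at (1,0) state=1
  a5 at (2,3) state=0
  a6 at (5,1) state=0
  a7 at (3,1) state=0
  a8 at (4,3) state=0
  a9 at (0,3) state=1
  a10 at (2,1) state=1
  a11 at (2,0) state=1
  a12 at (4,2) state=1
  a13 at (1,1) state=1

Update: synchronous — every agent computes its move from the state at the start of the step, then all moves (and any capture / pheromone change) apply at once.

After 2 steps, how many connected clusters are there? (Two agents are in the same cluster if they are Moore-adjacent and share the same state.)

2

t=1: a0@(0,1):1 a1@(4,0):0 a2@(3,0):0 a3@(0,2):1 a4@(1,0):1 a5@(2,3):0 a6@(5,1):0 a7@(3,1):0 a8@(4,3):0 a9@(0,3):1 a10@(2,1):1 a11@(2,0):1 a12@(4,2):0 a13@(1,1):1
t=2: (unchanged — steady state)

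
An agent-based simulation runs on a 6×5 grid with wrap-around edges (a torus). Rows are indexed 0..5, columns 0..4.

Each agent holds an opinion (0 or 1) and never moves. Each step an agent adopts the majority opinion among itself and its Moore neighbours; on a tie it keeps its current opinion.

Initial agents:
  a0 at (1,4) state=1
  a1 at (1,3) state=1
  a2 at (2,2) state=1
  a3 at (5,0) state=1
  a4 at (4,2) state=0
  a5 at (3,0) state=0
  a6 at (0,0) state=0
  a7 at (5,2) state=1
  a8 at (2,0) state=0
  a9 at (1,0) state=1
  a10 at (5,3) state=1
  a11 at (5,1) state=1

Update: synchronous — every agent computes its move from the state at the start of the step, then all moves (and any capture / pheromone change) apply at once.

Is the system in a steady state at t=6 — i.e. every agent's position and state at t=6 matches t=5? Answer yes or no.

yes

t=1: a0@(1,4):1 a1@(1,3):1 a2@(2,2):1 a3@(5,0):1 a4@(4,2):1 a5@(3,0):0 a6@(0,0):1 a7@(5,2):1 a8@(2,0):0 a9@(1,0):1 a10@(5,3):1 a11@(5,1):1
t=2: (unchanged — steady state)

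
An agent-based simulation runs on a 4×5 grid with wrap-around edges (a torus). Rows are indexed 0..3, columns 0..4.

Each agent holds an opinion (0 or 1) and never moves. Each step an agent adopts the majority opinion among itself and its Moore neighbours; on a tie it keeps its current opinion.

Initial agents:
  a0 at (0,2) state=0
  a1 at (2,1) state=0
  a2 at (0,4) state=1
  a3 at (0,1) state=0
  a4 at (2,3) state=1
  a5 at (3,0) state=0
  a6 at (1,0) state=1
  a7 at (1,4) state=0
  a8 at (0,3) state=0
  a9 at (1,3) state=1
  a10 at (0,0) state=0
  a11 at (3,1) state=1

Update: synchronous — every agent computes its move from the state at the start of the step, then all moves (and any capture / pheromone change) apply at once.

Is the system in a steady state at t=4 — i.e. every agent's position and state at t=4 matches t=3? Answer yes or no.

t=1: a0@(0,2):0 a1@(2,1):0 a2@(0,4):0 a3@(0,1):0 a4@(2,3):1 a5@(3,0):0 a6@(1,0):0 a7@(1,4):1 a8@(0,3):0 a9@(1,3):1 a10@(0,0):0 a11@(3,1):0
t=2: a0@(0,2):0 a1@(2,1):0 a2@(0,4):0 a3@(0,1):0 a4@(2,3):1 a5@(3,0):0 a6@(1,0):0 a7@(1,4):0 a8@(0,3):0 a9@(1,3):1 a10@(0,0):0 a11@(3,1):0
t=3: a0@(0,2):0 a1@(2,1):0 a2@(0,4):0 a3@(0,1):0 a4@(2,3):1 a5@(3,0):0 a6@(1,0):0 a7@(1,4):0 a8@(0,3):0 a9@(1,3):0 a10@(0,0):0 a11@(3,1):0
t=4: a0@(0,2):0 a1@(2,1):0 a2@(0,4):0 a3@(0,1):0 a4@(2,3):0 a5@(3,0):0 a6@(1,0):0 a7@(1,4):0 a8@(0,3):0 a9@(1,3):0 a10@(0,0):0 a11@(3,1):0

no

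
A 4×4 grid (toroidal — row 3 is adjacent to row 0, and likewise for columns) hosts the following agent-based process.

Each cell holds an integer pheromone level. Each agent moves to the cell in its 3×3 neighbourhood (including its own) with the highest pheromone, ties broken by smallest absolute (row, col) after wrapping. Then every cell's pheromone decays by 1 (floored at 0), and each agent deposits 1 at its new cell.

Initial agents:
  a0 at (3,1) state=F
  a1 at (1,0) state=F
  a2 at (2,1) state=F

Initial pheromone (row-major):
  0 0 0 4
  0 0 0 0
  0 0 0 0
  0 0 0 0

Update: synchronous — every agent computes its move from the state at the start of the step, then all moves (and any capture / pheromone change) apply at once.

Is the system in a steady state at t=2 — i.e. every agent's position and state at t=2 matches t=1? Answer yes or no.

t=1: a0@(0,0) a1@(0,3) a2@(1,0) | pheromone: 1 0 0 4 / 1 0 0 0 / 0 0 0 0 / 0 0 0 0
t=2: a0@(0,3) a1@(0,3) a2@(0,3) | pheromone: 0 0 0 6 / 0 0 0 0 / 0 0 0 0 / 0 0 0 0

no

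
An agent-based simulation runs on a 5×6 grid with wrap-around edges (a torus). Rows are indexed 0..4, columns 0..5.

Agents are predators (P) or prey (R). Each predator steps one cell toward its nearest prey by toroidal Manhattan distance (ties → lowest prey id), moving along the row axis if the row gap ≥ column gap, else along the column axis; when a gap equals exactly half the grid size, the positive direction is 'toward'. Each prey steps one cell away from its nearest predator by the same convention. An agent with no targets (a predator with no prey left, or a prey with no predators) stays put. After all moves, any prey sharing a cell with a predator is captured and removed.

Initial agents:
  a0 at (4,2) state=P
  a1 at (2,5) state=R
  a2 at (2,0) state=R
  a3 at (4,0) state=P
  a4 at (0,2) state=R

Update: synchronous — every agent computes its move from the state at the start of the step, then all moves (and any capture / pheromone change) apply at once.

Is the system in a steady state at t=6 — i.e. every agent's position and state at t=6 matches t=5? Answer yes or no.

t=1: a0@(0,2):P a1@(1,5):R a2@(1,0):R a3@(3,0):P a4@(1,2):R
t=2: a0@(1,2):P a1@(0,5):R a2@(0,0):R a3@(2,0):P a4@(2,2):R
t=3: a0@(2,2):P a1@(4,5):R a2@(4,0):R a3@(1,0):P a4@(3,2):R
t=4: a0@(3,2):P a1@(3,5):R a2@(3,0):R a3@(0,0):P a4@(4,2):R
t=5: a0@(4,2):P a1@(3,4):R a2@(3,5):R a3@(4,0):P a4@(0,2):R
t=6: a0@(0,2):P a1@(3,5):R a2@(2,5):R a3@(3,0):P a4@(1,2):R

no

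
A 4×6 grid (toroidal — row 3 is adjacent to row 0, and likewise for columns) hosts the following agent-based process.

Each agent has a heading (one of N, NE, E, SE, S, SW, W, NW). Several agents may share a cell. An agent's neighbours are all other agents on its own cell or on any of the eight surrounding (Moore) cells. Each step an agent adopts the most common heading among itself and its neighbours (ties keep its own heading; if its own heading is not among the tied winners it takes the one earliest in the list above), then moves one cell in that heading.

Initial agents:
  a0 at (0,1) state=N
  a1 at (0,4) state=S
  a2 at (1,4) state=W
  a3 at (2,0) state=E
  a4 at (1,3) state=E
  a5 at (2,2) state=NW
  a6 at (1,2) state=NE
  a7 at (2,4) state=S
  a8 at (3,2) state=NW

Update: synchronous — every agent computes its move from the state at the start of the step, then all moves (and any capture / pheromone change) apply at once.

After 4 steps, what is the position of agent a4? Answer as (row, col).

t=1: a0@(3,1):N a1@(1,4):S a2@(2,4):S a3@(2,1):E a4@(2,3):S a5@(1,1):NW a6@(0,3):NE a7@(3,4):S a8@(2,1):NW
t=2: a0@(2,1):N a1@(2,4):S a2@(3,4):S a3@(1,0):NW a4@(3,3):S a5@(0,0):NW a6@(1,3):S a7@(0,4):S a8@(1,0):NW
t=3: a0@(1,0):NW a1@(3,4):S a2@(0,4):S a3@(0,5):NW a4@(0,3):S a5@(3,5):NW a6@(2,3):S a7@(1,4):S a8@(0,5):NW
t=4: a0@(0,5):NW a1@(0,4):S a2@(1,4):S a3@(3,4):NW a4@(1,3):S a5@(2,4):NW a6@(3,3):S a7@(2,4):S a8@(3,4):NW

(1, 3)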